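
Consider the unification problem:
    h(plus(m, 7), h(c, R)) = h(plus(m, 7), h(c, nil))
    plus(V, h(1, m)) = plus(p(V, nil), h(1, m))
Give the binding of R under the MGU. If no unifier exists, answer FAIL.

Decompose h/2: plus(m, 7) = plus(m, 7),  h(c, R) = h(c, nil).
Delete trivial equation plus(m, 7) = plus(m, 7).
Decompose h/2: c = c,  R = nil.
Delete trivial equation c = c.
Bind R := nil; no other remaining equation mentions R.
Decompose plus/2: V = p(V, nil),  h(1, m) = h(1, m).
Occurs check fails: V occurs in p(V, nil); the equation V = p(V, nil) has no finite solution.

FAIL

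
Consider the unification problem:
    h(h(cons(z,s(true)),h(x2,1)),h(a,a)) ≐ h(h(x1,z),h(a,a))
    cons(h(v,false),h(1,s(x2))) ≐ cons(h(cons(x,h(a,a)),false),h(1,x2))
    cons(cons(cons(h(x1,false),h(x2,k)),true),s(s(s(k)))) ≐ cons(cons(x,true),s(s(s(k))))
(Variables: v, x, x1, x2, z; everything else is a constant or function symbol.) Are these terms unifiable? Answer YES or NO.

Decompose h/2: h(cons(z,s(true)),h(x2,1)) ≐ h(x1,z),  h(a,a) ≐ h(a,a).
Decompose h/2: cons(z,s(true)) ≐ x1,  h(x2,1) ≐ z.
Bind x1 := cons(z,s(true)); substituting into the one remaining equation that mentions x1 gives: cons(cons(cons(h(cons(z,s(true)),false),h(x2,k)),true),s(s(s(k)))) ≐ cons(cons(x,true),s(s(s(k)))).
Bind z := h(x2,1); substituting into the one remaining equation that mentions z gives: cons(cons(cons(h(cons(h(x2,1),s(true)),false),h(x2,k)),true),s(s(s(k)))) ≐ cons(cons(x,true),s(s(s(k)))). Substituting into the earlier binding gives x1 := cons(h(x2,1),s(true)).
Delete trivial equation h(a,a) ≐ h(a,a).
Decompose cons/2: h(v,false) ≐ h(cons(x,h(a,a)),false),  h(1,s(x2)) ≐ h(1,x2).
Decompose h/2: v ≐ cons(x,h(a,a)),  false ≐ false.
Bind v := cons(x,h(a,a)); no other remaining equation mentions v.
Delete trivial equation false ≐ false.
Decompose h/2: 1 ≐ 1,  s(x2) ≐ x2.
Delete trivial equation 1 ≐ 1.
Occurs check fails: x2 occurs in s(x2); the equation x2 ≐ s(x2) has no finite solution.

NO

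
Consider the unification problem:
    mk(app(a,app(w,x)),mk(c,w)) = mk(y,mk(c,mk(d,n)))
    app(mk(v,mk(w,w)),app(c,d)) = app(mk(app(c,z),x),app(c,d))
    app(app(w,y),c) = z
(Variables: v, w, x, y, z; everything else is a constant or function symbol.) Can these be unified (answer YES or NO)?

Decompose mk/2: app(a,app(w,x)) = y,  mk(c,w) = mk(c,mk(d,n)).
Bind y := app(a,app(w,x)); substituting into the one remaining equation that mentions y gives: app(app(w,app(a,app(w,x))),c) = z.
Decompose mk/2: c = c,  w = mk(d,n).
Delete trivial equation c = c.
Bind w := mk(d,n); substituting into the remaining equations gives: app(mk(v,mk(mk(d,n),mk(d,n))),app(c,d)) = app(mk(app(c,z),x),app(c,d)),  app(app(mk(d,n),app(a,app(mk(d,n),x))),c) = z. Substituting into the earlier binding gives y := app(a,app(mk(d,n),x)).
Decompose app/2: mk(v,mk(mk(d,n),mk(d,n))) = mk(app(c,z),x),  app(c,d) = app(c,d).
Decompose mk/2: v = app(c,z),  mk(mk(d,n),mk(d,n)) = x.
Bind v := app(c,z); no other remaining equation mentions v.
Bind x := mk(mk(d,n),mk(d,n)); substituting into the one remaining equation that mentions x gives: app(app(mk(d,n),app(a,app(mk(d,n),mk(mk(d,n),mk(d,n))))),c) = z. Substituting into the earlier binding gives y := app(a,app(mk(d,n),mk(mk(d,n),mk(d,n)))).
Delete trivial equation app(c,d) = app(c,d).
Bind z := app(app(mk(d,n),app(a,app(mk(d,n),mk(mk(d,n),mk(d,n))))),c). Substituting into the earlier binding gives v := app(c,app(app(mk(d,n),app(a,app(mk(d,n),mk(mk(d,n),mk(d,n))))),c)).
No equations remain and no clash or occurs-check failure arose, so a unifier exists.

YES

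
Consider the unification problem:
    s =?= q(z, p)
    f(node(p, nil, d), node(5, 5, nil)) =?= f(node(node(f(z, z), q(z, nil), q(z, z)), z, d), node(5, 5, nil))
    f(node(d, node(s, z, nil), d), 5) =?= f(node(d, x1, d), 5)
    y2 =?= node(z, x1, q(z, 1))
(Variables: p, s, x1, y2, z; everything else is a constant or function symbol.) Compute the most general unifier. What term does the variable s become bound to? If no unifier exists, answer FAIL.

Bind s := q(z, p); substituting into the one remaining equation that mentions s gives: f(node(d, node(q(z, p), z, nil), d), 5) =?= f(node(d, x1, d), 5).
Decompose f/2: node(p, nil, d) =?= node(node(f(z, z), q(z, nil), q(z, z)), z, d),  node(5, 5, nil) =?= node(5, 5, nil).
Decompose node/3: p =?= node(f(z, z), q(z, nil), q(z, z)),  nil =?= z,  d =?= d.
Bind p := node(f(z, z), q(z, nil), q(z, z)); substituting into the one remaining equation that mentions p gives: f(node(d, node(q(z, node(f(z, z), q(z, nil), q(z, z))), z, nil), d), 5) =?= f(node(d, x1, d), 5). Substituting into the earlier binding gives s := q(z, node(f(z, z), q(z, nil), q(z, z))).
Bind z := nil; substituting into the 2 remaining equations that mention z gives: f(node(d, node(q(nil, node(f(nil, nil), q(nil, nil), q(nil, nil))), nil, nil), d), 5) =?= f(node(d, x1, d), 5),  y2 =?= node(nil, x1, q(nil, 1)). Substituting into the earlier bindings gives s := q(nil, node(f(nil, nil), q(nil, nil), q(nil, nil))), p := node(f(nil, nil), q(nil, nil), q(nil, nil)).
Delete trivial equation d =?= d.
Delete trivial equation node(5, 5, nil) =?= node(5, 5, nil).
Decompose f/2: node(d, node(q(nil, node(f(nil, nil), q(nil, nil), q(nil, nil))), nil, nil), d) =?= node(d, x1, d),  5 =?= 5.
Decompose node/3: d =?= d,  node(q(nil, node(f(nil, nil), q(nil, nil), q(nil, nil))), nil, nil) =?= x1,  d =?= d.
Delete trivial equation d =?= d.
Bind x1 := node(q(nil, node(f(nil, nil), q(nil, nil), q(nil, nil))), nil, nil); substituting into the one remaining equation that mentions x1 gives: y2 =?= node(nil, node(q(nil, node(f(nil, nil), q(nil, nil), q(nil, nil))), nil, nil), q(nil, 1)).
Delete trivial equation d =?= d.
Delete trivial equation 5 =?= 5.
Bind y2 := node(nil, node(q(nil, node(f(nil, nil), q(nil, nil), q(nil, nil))), nil, nil), q(nil, 1)).
MGU = { s := q(nil, node(f(nil, nil), q(nil, nil), q(nil, nil))), p := node(f(nil, nil), q(nil, nil), q(nil, nil)), z := nil, x1 := node(q(nil, node(f(nil, nil), q(nil, nil), q(nil, nil))), nil, nil), y2 := node(nil, node(q(nil, node(f(nil, nil), q(nil, nil), q(nil, nil))), nil, nil), q(nil, 1)) }, so s := q(nil, node(f(nil, nil), q(nil, nil), q(nil, nil))).

q(nil, node(f(nil, nil), q(nil, nil), q(nil, nil)))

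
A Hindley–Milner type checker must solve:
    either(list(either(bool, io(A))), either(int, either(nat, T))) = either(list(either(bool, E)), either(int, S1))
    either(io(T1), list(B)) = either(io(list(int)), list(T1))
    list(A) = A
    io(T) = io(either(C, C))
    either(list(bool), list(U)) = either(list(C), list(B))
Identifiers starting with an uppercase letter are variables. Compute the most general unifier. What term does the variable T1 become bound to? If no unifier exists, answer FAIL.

FAIL

Decompose either/2: list(either(bool, io(A))) = list(either(bool, E)),  either(int, either(nat, T)) = either(int, S1).
Decompose list/1: either(bool, io(A)) = either(bool, E).
Decompose either/2: bool = bool,  io(A) = E.
Delete trivial equation bool = bool.
Bind E := io(A); no other remaining equation mentions E.
Decompose either/2: int = int,  either(nat, T) = S1.
Delete trivial equation int = int.
Bind S1 := either(nat, T); no other remaining equation mentions S1.
Decompose either/2: io(T1) = io(list(int)),  list(B) = list(T1).
Decompose io/1: T1 = list(int).
Bind T1 := list(int); substituting into the one remaining equation that mentions T1 gives: list(B) = list(list(int)).
Decompose list/1: B = list(int).
Bind B := list(int); substituting into the one remaining equation that mentions B gives: either(list(bool), list(U)) = either(list(C), list(list(int))).
Occurs check fails: A occurs in list(A); the equation A = list(A) has no finite solution.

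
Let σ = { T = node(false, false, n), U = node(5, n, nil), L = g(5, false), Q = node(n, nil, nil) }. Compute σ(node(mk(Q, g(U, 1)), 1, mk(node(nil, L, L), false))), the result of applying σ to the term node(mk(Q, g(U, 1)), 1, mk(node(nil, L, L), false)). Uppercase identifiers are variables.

node(mk(node(n, nil, nil), g(node(5, n, nil), 1)), 1, mk(node(nil, g(5, false), g(5, false)), false))

Replace each occurrence of U with node(5, n, nil).
Replace each occurrence of L with g(5, false).
Replace each occurrence of Q with node(n, nil, nil).
Result: node(mk(node(n, nil, nil), g(node(5, n, nil), 1)), 1, mk(node(nil, g(5, false), g(5, false)), false)).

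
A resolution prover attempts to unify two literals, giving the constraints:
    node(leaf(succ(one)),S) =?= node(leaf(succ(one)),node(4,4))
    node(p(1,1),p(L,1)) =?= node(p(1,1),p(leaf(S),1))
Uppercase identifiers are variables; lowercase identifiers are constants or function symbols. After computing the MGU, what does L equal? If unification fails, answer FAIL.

leaf(node(4,4))

Decompose node/2: leaf(succ(one)) =?= leaf(succ(one)),  S =?= node(4,4).
Delete trivial equation leaf(succ(one)) =?= leaf(succ(one)).
Bind S := node(4,4); substituting into the remaining equation gives: node(p(1,1),p(L,1)) =?= node(p(1,1),p(leaf(node(4,4)),1)).
Decompose node/2: p(1,1) =?= p(1,1),  p(L,1) =?= p(leaf(node(4,4)),1).
Delete trivial equation p(1,1) =?= p(1,1).
Decompose p/2: L =?= leaf(node(4,4)),  1 =?= 1.
Bind L := leaf(node(4,4)); no other remaining equation mentions L.
Delete trivial equation 1 =?= 1.
MGU = { S ↦ node(4,4), L ↦ leaf(node(4,4)) }, so L ↦ leaf(node(4,4)).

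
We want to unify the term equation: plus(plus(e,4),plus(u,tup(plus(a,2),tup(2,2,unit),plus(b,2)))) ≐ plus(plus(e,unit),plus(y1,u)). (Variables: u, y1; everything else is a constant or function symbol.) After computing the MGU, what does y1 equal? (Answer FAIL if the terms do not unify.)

FAIL

Decompose plus/2: plus(e,4) ≐ plus(e,unit),  plus(u,tup(plus(a,2),tup(2,2,unit),plus(b,2))) ≐ plus(y1,u).
Decompose plus/2: e ≐ e,  4 ≐ unit.
Delete trivial equation e ≐ e.
Clash: constants 4 and unit differ; no unifier exists.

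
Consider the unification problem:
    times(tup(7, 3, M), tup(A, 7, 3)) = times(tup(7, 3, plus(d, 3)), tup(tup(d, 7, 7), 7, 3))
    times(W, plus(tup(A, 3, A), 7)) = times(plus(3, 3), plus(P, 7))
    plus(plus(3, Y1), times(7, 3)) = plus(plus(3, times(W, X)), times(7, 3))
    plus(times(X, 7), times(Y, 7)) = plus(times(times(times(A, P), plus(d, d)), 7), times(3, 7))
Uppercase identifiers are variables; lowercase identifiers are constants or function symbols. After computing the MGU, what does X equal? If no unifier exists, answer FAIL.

times(times(tup(d, 7, 7), tup(tup(d, 7, 7), 3, tup(d, 7, 7))), plus(d, d))

Decompose times/2: tup(7, 3, M) = tup(7, 3, plus(d, 3)),  tup(A, 7, 3) = tup(tup(d, 7, 7), 7, 3).
Decompose tup/3: 7 = 7,  3 = 3,  M = plus(d, 3).
Delete trivial equation 7 = 7.
Delete trivial equation 3 = 3.
Bind M := plus(d, 3); no other remaining equation mentions M.
Decompose tup/3: A = tup(d, 7, 7),  7 = 7,  3 = 3.
Bind A := tup(d, 7, 7); substituting into the 2 remaining equations that mention A gives: times(W, plus(tup(tup(d, 7, 7), 3, tup(d, 7, 7)), 7)) = times(plus(3, 3), plus(P, 7)),  plus(times(X, 7), times(Y, 7)) = plus(times(times(times(tup(d, 7, 7), P), plus(d, d)), 7), times(3, 7)).
Delete trivial equation 7 = 7.
Delete trivial equation 3 = 3.
Decompose times/2: W = plus(3, 3),  plus(tup(tup(d, 7, 7), 3, tup(d, 7, 7)), 7) = plus(P, 7).
Bind W := plus(3, 3); substituting into the one remaining equation that mentions W gives: plus(plus(3, Y1), times(7, 3)) = plus(plus(3, times(plus(3, 3), X)), times(7, 3)).
Decompose plus/2: tup(tup(d, 7, 7), 3, tup(d, 7, 7)) = P,  7 = 7.
Bind P := tup(tup(d, 7, 7), 3, tup(d, 7, 7)); substituting into the one remaining equation that mentions P gives: plus(times(X, 7), times(Y, 7)) = plus(times(times(times(tup(d, 7, 7), tup(tup(d, 7, 7), 3, tup(d, 7, 7))), plus(d, d)), 7), times(3, 7)).
Delete trivial equation 7 = 7.
Decompose plus/2: plus(3, Y1) = plus(3, times(plus(3, 3), X)),  times(7, 3) = times(7, 3).
Decompose plus/2: 3 = 3,  Y1 = times(plus(3, 3), X).
Delete trivial equation 3 = 3.
Bind Y1 := times(plus(3, 3), X); no other remaining equation mentions Y1.
Delete trivial equation times(7, 3) = times(7, 3).
Decompose plus/2: times(X, 7) = times(times(times(tup(d, 7, 7), tup(tup(d, 7, 7), 3, tup(d, 7, 7))), plus(d, d)), 7),  times(Y, 7) = times(3, 7).
Decompose times/2: X = times(times(tup(d, 7, 7), tup(tup(d, 7, 7), 3, tup(d, 7, 7))), plus(d, d)),  7 = 7.
Bind X := times(times(tup(d, 7, 7), tup(tup(d, 7, 7), 3, tup(d, 7, 7))), plus(d, d)); no other remaining equation mentions X. Substituting into the earlier binding gives Y1 := times(plus(3, 3), times(times(tup(d, 7, 7), tup(tup(d, 7, 7), 3, tup(d, 7, 7))), plus(d, d))).
Delete trivial equation 7 = 7.
Decompose times/2: Y = 3,  7 = 7.
Bind Y := 3; no other remaining equation mentions Y.
Delete trivial equation 7 = 7.
MGU = { M -> plus(d, 3), A -> tup(d, 7, 7), W -> plus(3, 3), P -> tup(tup(d, 7, 7), 3, tup(d, 7, 7)), Y1 -> times(plus(3, 3), times(times(tup(d, 7, 7), tup(tup(d, 7, 7), 3, tup(d, 7, 7))), plus(d, d))), X -> times(times(tup(d, 7, 7), tup(tup(d, 7, 7), 3, tup(d, 7, 7))), plus(d, d)), Y -> 3 }, so X -> times(times(tup(d, 7, 7), tup(tup(d, 7, 7), 3, tup(d, 7, 7))), plus(d, d)).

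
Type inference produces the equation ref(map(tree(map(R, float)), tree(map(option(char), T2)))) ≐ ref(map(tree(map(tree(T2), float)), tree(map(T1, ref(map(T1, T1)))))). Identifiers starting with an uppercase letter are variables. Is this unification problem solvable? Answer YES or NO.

Decompose ref/1: map(tree(map(R, float)), tree(map(option(char), T2))) ≐ map(tree(map(tree(T2), float)), tree(map(T1, ref(map(T1, T1))))).
Decompose map/2: tree(map(R, float)) ≐ tree(map(tree(T2), float)),  tree(map(option(char), T2)) ≐ tree(map(T1, ref(map(T1, T1)))).
Decompose tree/1: map(R, float) ≐ map(tree(T2), float).
Decompose map/2: R ≐ tree(T2),  float ≐ float.
Bind R := tree(T2); no other remaining equation mentions R.
Delete trivial equation float ≐ float.
Decompose tree/1: map(option(char), T2) ≐ map(T1, ref(map(T1, T1))).
Decompose map/2: option(char) ≐ T1,  T2 ≐ ref(map(T1, T1)).
Bind T1 := option(char); substituting into the remaining equation gives: T2 ≐ ref(map(option(char), option(char))).
Bind T2 := ref(map(option(char), option(char))). Substituting into the earlier binding gives R := tree(ref(map(option(char), option(char)))).
No equations remain and no clash or occurs-check failure arose, so a unifier exists.

YES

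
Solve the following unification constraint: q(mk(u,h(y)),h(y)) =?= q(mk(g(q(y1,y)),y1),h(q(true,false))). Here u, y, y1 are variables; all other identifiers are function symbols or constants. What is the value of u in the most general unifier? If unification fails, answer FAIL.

g(q(h(q(true,false)),q(true,false)))

Decompose q/2: mk(u,h(y)) =?= mk(g(q(y1,y)),y1),  h(y) =?= h(q(true,false)).
Decompose mk/2: u =?= g(q(y1,y)),  h(y) =?= y1.
Bind u := g(q(y1,y)); no other remaining equation mentions u.
Bind y1 := h(y); no other remaining equation mentions y1. Substituting into the earlier binding gives u := g(q(h(y),y)).
Decompose h/1: y =?= q(true,false).
Bind y := q(true,false). Substituting into the earlier bindings gives u := g(q(h(q(true,false)),q(true,false))), y1 := h(q(true,false)).
MGU = { u ↦ g(q(h(q(true,false)),q(true,false))), y1 ↦ h(q(true,false)), y ↦ q(true,false) }, so u ↦ g(q(h(q(true,false)),q(true,false))).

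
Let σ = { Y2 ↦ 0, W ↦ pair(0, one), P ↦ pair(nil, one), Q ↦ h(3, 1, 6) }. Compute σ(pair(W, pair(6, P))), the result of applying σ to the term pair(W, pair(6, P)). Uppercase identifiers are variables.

pair(pair(0, one), pair(6, pair(nil, one)))

Replace each occurrence of W with pair(0, one).
Replace each occurrence of P with pair(nil, one).
Result: pair(pair(0, one), pair(6, pair(nil, one))).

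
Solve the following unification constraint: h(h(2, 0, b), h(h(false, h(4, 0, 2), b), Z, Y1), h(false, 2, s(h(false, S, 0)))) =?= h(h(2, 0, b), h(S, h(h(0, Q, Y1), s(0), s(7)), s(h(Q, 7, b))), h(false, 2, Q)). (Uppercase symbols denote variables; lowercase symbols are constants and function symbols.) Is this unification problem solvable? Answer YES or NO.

YES

Decompose h/3: h(2, 0, b) =?= h(2, 0, b),  h(h(false, h(4, 0, 2), b), Z, Y1) =?= h(S, h(h(0, Q, Y1), s(0), s(7)), s(h(Q, 7, b))),  h(false, 2, s(h(false, S, 0))) =?= h(false, 2, Q).
Delete trivial equation h(2, 0, b) =?= h(2, 0, b).
Decompose h/3: h(false, h(4, 0, 2), b) =?= S,  Z =?= h(h(0, Q, Y1), s(0), s(7)),  Y1 =?= s(h(Q, 7, b)).
Bind S := h(false, h(4, 0, 2), b); substituting into the one remaining equation that mentions S gives: h(false, 2, s(h(false, h(false, h(4, 0, 2), b), 0))) =?= h(false, 2, Q).
Bind Z := h(h(0, Q, Y1), s(0), s(7)); no other remaining equation mentions Z.
Bind Y1 := s(h(Q, 7, b)); no other remaining equation mentions Y1. Substituting into the earlier binding gives Z := h(h(0, Q, s(h(Q, 7, b))), s(0), s(7)).
Decompose h/3: false =?= false,  2 =?= 2,  s(h(false, h(false, h(4, 0, 2), b), 0)) =?= Q.
Delete trivial equation false =?= false.
Delete trivial equation 2 =?= 2.
Bind Q := s(h(false, h(false, h(4, 0, 2), b), 0)). Substituting into the earlier bindings gives Z := h(h(0, s(h(false, h(false, h(4, 0, 2), b), 0)), s(h(s(h(false, h(false, h(4, 0, 2), b), 0)), 7, b))), s(0), s(7)), Y1 := s(h(s(h(false, h(false, h(4, 0, 2), b), 0)), 7, b)).
No equations remain and no clash or occurs-check failure arose, so a unifier exists.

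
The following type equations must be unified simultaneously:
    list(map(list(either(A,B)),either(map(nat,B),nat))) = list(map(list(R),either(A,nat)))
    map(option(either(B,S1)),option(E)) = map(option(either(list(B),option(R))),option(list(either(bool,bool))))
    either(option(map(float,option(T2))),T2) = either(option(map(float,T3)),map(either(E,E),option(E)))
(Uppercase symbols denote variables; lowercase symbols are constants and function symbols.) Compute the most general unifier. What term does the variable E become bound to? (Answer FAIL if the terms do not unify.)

FAIL

Decompose list/1: map(list(either(A,B)),either(map(nat,B),nat)) = map(list(R),either(A,nat)).
Decompose map/2: list(either(A,B)) = list(R),  either(map(nat,B),nat) = either(A,nat).
Decompose list/1: either(A,B) = R.
Bind R := either(A,B); substituting into the one remaining equation that mentions R gives: map(option(either(B,S1)),option(E)) = map(option(either(list(B),option(either(A,B)))),option(list(either(bool,bool)))).
Decompose either/2: map(nat,B) = A,  nat = nat.
Bind A := map(nat,B); substituting into the one remaining equation that mentions A gives: map(option(either(B,S1)),option(E)) = map(option(either(list(B),option(either(map(nat,B),B)))),option(list(either(bool,bool)))). Substituting into the earlier binding gives R := either(map(nat,B),B).
Delete trivial equation nat = nat.
Decompose map/2: option(either(B,S1)) = option(either(list(B),option(either(map(nat,B),B)))),  option(E) = option(list(either(bool,bool))).
Decompose option/1: either(B,S1) = either(list(B),option(either(map(nat,B),B))).
Decompose either/2: B = list(B),  S1 = option(either(map(nat,B),B)).
Occurs check fails: B occurs in list(B); the equation B = list(B) has no finite solution.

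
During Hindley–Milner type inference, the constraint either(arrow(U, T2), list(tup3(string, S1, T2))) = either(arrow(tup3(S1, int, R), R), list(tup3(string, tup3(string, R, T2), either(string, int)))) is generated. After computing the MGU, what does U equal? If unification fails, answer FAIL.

tup3(tup3(string, either(string, int), either(string, int)), int, either(string, int))

Decompose either/2: arrow(U, T2) = arrow(tup3(S1, int, R), R),  list(tup3(string, S1, T2)) = list(tup3(string, tup3(string, R, T2), either(string, int))).
Decompose arrow/2: U = tup3(S1, int, R),  T2 = R.
Bind U := tup3(S1, int, R); no other remaining equation mentions U.
Bind T2 := R; substituting into the remaining equation gives: list(tup3(string, S1, R)) = list(tup3(string, tup3(string, R, R), either(string, int))).
Decompose list/1: tup3(string, S1, R) = tup3(string, tup3(string, R, R), either(string, int)).
Decompose tup3/3: string = string,  S1 = tup3(string, R, R),  R = either(string, int).
Delete trivial equation string = string.
Bind S1 := tup3(string, R, R); no other remaining equation mentions S1. Substituting into the earlier binding gives U := tup3(tup3(string, R, R), int, R).
Bind R := either(string, int). Substituting into the earlier bindings gives U := tup3(tup3(string, either(string, int), either(string, int)), int, either(string, int)), T2 := either(string, int), S1 := tup3(string, either(string, int), either(string, int)).
MGU = { U ↦ tup3(tup3(string, either(string, int), either(string, int)), int, either(string, int)), T2 ↦ either(string, int), S1 ↦ tup3(string, either(string, int), either(string, int)), R ↦ either(string, int) }, so U ↦ tup3(tup3(string, either(string, int), either(string, int)), int, either(string, int)).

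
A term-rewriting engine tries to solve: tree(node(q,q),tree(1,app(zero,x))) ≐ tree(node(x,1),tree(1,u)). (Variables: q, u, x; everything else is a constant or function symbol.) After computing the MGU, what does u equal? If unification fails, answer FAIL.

app(zero,1)

Decompose tree/2: node(q,q) ≐ node(x,1),  tree(1,app(zero,x)) ≐ tree(1,u).
Decompose node/2: q ≐ x,  q ≐ 1.
Bind q := x; substituting into the one remaining equation that mentions q gives: x ≐ 1.
Bind x := 1; substituting into the remaining equation gives: tree(1,app(zero,1)) ≐ tree(1,u). Substituting into the earlier binding gives q := 1.
Decompose tree/2: 1 ≐ 1,  app(zero,1) ≐ u.
Delete trivial equation 1 ≐ 1.
Bind u := app(zero,1).
MGU = { q := 1, x := 1, u := app(zero,1) }, so u := app(zero,1).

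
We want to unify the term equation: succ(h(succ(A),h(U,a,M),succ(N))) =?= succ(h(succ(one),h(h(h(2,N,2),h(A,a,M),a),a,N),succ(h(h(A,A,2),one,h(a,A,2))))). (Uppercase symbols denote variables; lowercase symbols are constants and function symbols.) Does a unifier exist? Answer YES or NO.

Decompose succ/1: h(succ(A),h(U,a,M),succ(N)) =?= h(succ(one),h(h(h(2,N,2),h(A,a,M),a),a,N),succ(h(h(A,A,2),one,h(a,A,2)))).
Decompose h/3: succ(A) =?= succ(one),  h(U,a,M) =?= h(h(h(2,N,2),h(A,a,M),a),a,N),  succ(N) =?= succ(h(h(A,A,2),one,h(a,A,2))).
Decompose succ/1: A =?= one.
Bind A := one; substituting into the remaining equations gives: h(U,a,M) =?= h(h(h(2,N,2),h(one,a,M),a),a,N),  succ(N) =?= succ(h(h(one,one,2),one,h(a,one,2))).
Decompose h/3: U =?= h(h(2,N,2),h(one,a,M),a),  a =?= a,  M =?= N.
Bind U := h(h(2,N,2),h(one,a,M),a); no other remaining equation mentions U.
Delete trivial equation a =?= a.
Bind M := N; no other remaining equation mentions M. Substituting into the earlier binding gives U := h(h(2,N,2),h(one,a,N),a).
Decompose succ/1: N =?= h(h(one,one,2),one,h(a,one,2)).
Bind N := h(h(one,one,2),one,h(a,one,2)). Substituting into the earlier bindings gives U := h(h(2,h(h(one,one,2),one,h(a,one,2)),2),h(one,a,h(h(one,one,2),one,h(a,one,2))),a), M := h(h(one,one,2),one,h(a,one,2)).
No equations remain and no clash or occurs-check failure arose, so a unifier exists.

YES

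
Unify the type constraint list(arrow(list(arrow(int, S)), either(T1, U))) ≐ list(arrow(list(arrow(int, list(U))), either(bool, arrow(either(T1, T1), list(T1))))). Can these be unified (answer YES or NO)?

Decompose list/1: arrow(list(arrow(int, S)), either(T1, U)) ≐ arrow(list(arrow(int, list(U))), either(bool, arrow(either(T1, T1), list(T1)))).
Decompose arrow/2: list(arrow(int, S)) ≐ list(arrow(int, list(U))),  either(T1, U) ≐ either(bool, arrow(either(T1, T1), list(T1))).
Decompose list/1: arrow(int, S) ≐ arrow(int, list(U)).
Decompose arrow/2: int ≐ int,  S ≐ list(U).
Delete trivial equation int ≐ int.
Bind S := list(U); no other remaining equation mentions S.
Decompose either/2: T1 ≐ bool,  U ≐ arrow(either(T1, T1), list(T1)).
Bind T1 := bool; substituting into the remaining equation gives: U ≐ arrow(either(bool, bool), list(bool)).
Bind U := arrow(either(bool, bool), list(bool)). Substituting into the earlier binding gives S := list(arrow(either(bool, bool), list(bool))).
No equations remain and no clash or occurs-check failure arose, so a unifier exists.

YES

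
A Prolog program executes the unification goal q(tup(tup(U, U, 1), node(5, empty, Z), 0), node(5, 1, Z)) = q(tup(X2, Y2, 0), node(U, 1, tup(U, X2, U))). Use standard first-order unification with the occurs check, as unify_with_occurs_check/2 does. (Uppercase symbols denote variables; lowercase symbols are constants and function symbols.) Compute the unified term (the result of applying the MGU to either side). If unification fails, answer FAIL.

q(tup(tup(5, 5, 1), node(5, empty, tup(5, tup(5, 5, 1), 5)), 0), node(5, 1, tup(5, tup(5, 5, 1), 5)))

Decompose q/2: tup(tup(U, U, 1), node(5, empty, Z), 0) = tup(X2, Y2, 0),  node(5, 1, Z) = node(U, 1, tup(U, X2, U)).
Decompose tup/3: tup(U, U, 1) = X2,  node(5, empty, Z) = Y2,  0 = 0.
Bind X2 := tup(U, U, 1); substituting into the one remaining equation that mentions X2 gives: node(5, 1, Z) = node(U, 1, tup(U, tup(U, U, 1), U)).
Bind Y2 := node(5, empty, Z); no other remaining equation mentions Y2.
Delete trivial equation 0 = 0.
Decompose node/3: 5 = U,  1 = 1,  Z = tup(U, tup(U, U, 1), U).
Bind U := 5; substituting into the one remaining equation that mentions U gives: Z = tup(5, tup(5, 5, 1), 5). Substituting into the earlier binding gives X2 := tup(5, 5, 1).
Delete trivial equation 1 = 1.
Bind Z := tup(5, tup(5, 5, 1), 5). Substituting into the earlier binding gives Y2 := node(5, empty, tup(5, tup(5, 5, 1), 5)).
Applying the MGU to either side gives q(tup(tup(5, 5, 1), node(5, empty, tup(5, tup(5, 5, 1), 5)), 0), node(5, 1, tup(5, tup(5, 5, 1), 5))).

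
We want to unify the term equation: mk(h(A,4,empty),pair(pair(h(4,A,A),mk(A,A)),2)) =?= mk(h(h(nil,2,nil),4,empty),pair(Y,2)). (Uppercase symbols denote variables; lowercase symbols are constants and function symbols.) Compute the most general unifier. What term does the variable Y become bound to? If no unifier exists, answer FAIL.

Decompose mk/2: h(A,4,empty) =?= h(h(nil,2,nil),4,empty),  pair(pair(h(4,A,A),mk(A,A)),2) =?= pair(Y,2).
Decompose h/3: A =?= h(nil,2,nil),  4 =?= 4,  empty =?= empty.
Bind A := h(nil,2,nil); substituting into the one remaining equation that mentions A gives: pair(pair(h(4,h(nil,2,nil),h(nil,2,nil)),mk(h(nil,2,nil),h(nil,2,nil))),2) =?= pair(Y,2).
Delete trivial equation 4 =?= 4.
Delete trivial equation empty =?= empty.
Decompose pair/2: pair(h(4,h(nil,2,nil),h(nil,2,nil)),mk(h(nil,2,nil),h(nil,2,nil))) =?= Y,  2 =?= 2.
Bind Y := pair(h(4,h(nil,2,nil),h(nil,2,nil)),mk(h(nil,2,nil),h(nil,2,nil))); no other remaining equation mentions Y.
Delete trivial equation 2 =?= 2.
MGU = { A ↦ h(nil,2,nil), Y ↦ pair(h(4,h(nil,2,nil),h(nil,2,nil)),mk(h(nil,2,nil),h(nil,2,nil))) }, so Y ↦ pair(h(4,h(nil,2,nil),h(nil,2,nil)),mk(h(nil,2,nil),h(nil,2,nil))).

pair(h(4,h(nil,2,nil),h(nil,2,nil)),mk(h(nil,2,nil),h(nil,2,nil)))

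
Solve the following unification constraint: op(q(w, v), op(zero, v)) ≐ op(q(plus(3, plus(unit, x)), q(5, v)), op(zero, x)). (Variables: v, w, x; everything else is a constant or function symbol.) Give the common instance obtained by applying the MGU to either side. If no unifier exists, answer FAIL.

Decompose op/2: q(w, v) ≐ q(plus(3, plus(unit, x)), q(5, v)),  op(zero, v) ≐ op(zero, x).
Decompose q/2: w ≐ plus(3, plus(unit, x)),  v ≐ q(5, v).
Bind w := plus(3, plus(unit, x)); no other remaining equation mentions w.
Occurs check fails: v occurs in q(5, v); the equation v ≐ q(5, v) has no finite solution.

FAIL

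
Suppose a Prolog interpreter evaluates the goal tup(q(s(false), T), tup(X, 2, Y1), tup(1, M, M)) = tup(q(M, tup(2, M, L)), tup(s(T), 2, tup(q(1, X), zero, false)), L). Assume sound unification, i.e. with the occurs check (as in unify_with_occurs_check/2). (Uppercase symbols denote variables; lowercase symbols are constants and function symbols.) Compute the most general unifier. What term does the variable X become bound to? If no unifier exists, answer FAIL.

s(tup(2, s(false), tup(1, s(false), s(false))))

Decompose tup/3: q(s(false), T) = q(M, tup(2, M, L)),  tup(X, 2, Y1) = tup(s(T), 2, tup(q(1, X), zero, false)),  tup(1, M, M) = L.
Decompose q/2: s(false) = M,  T = tup(2, M, L).
Bind M := s(false); substituting into the 2 remaining equations that mention M gives: T = tup(2, s(false), L),  tup(1, s(false), s(false)) = L.
Bind T := tup(2, s(false), L); substituting into the one remaining equation that mentions T gives: tup(X, 2, Y1) = tup(s(tup(2, s(false), L)), 2, tup(q(1, X), zero, false)).
Decompose tup/3: X = s(tup(2, s(false), L)),  2 = 2,  Y1 = tup(q(1, X), zero, false).
Bind X := s(tup(2, s(false), L)); substituting into the one remaining equation that mentions X gives: Y1 = tup(q(1, s(tup(2, s(false), L))), zero, false).
Delete trivial equation 2 = 2.
Bind Y1 := tup(q(1, s(tup(2, s(false), L))), zero, false); no other remaining equation mentions Y1.
Bind L := tup(1, s(false), s(false)). Substituting into the earlier bindings gives T := tup(2, s(false), tup(1, s(false), s(false))), X := s(tup(2, s(false), tup(1, s(false), s(false)))), Y1 := tup(q(1, s(tup(2, s(false), tup(1, s(false), s(false))))), zero, false).
MGU = { M -> s(false), T -> tup(2, s(false), tup(1, s(false), s(false))), X -> s(tup(2, s(false), tup(1, s(false), s(false)))), Y1 -> tup(q(1, s(tup(2, s(false), tup(1, s(false), s(false))))), zero, false), L -> tup(1, s(false), s(false)) }, so X -> s(tup(2, s(false), tup(1, s(false), s(false)))).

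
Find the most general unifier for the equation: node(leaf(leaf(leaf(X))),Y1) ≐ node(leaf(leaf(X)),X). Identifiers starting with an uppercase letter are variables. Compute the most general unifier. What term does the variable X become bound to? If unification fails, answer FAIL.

FAIL

Decompose node/2: leaf(leaf(leaf(X))) ≐ leaf(leaf(X)),  Y1 ≐ X.
Decompose leaf/1: leaf(leaf(X)) ≐ leaf(X).
Decompose leaf/1: leaf(X) ≐ X.
Occurs check fails: X occurs in leaf(X); the equation X ≐ leaf(X) has no finite solution.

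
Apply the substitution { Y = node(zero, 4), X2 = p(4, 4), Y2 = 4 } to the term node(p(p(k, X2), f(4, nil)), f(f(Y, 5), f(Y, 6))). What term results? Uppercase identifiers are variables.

Replace each occurrence of Y with node(zero, 4).
Replace each occurrence of X2 with p(4, 4).
Result: node(p(p(k, p(4, 4)), f(4, nil)), f(f(node(zero, 4), 5), f(node(zero, 4), 6))).

node(p(p(k, p(4, 4)), f(4, nil)), f(f(node(zero, 4), 5), f(node(zero, 4), 6)))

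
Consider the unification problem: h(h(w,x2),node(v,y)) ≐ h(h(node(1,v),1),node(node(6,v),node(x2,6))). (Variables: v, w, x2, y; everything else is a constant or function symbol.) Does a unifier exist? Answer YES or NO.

Decompose h/2: h(w,x2) ≐ h(node(1,v),1),  node(v,y) ≐ node(node(6,v),node(x2,6)).
Decompose h/2: w ≐ node(1,v),  x2 ≐ 1.
Bind w := node(1,v); no other remaining equation mentions w.
Bind x2 := 1; substituting into the remaining equation gives: node(v,y) ≐ node(node(6,v),node(1,6)).
Decompose node/2: v ≐ node(6,v),  y ≐ node(1,6).
Occurs check fails: v occurs in node(6,v); the equation v ≐ node(6,v) has no finite solution.

NO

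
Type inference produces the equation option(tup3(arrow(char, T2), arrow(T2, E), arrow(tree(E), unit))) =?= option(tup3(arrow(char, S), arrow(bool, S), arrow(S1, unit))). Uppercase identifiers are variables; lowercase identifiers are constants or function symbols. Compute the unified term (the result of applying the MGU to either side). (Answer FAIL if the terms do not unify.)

option(tup3(arrow(char, bool), arrow(bool, bool), arrow(tree(bool), unit)))

Decompose option/1: tup3(arrow(char, T2), arrow(T2, E), arrow(tree(E), unit)) =?= tup3(arrow(char, S), arrow(bool, S), arrow(S1, unit)).
Decompose tup3/3: arrow(char, T2) =?= arrow(char, S),  arrow(T2, E) =?= arrow(bool, S),  arrow(tree(E), unit) =?= arrow(S1, unit).
Decompose arrow/2: char =?= char,  T2 =?= S.
Delete trivial equation char =?= char.
Bind T2 := S; substituting into the one remaining equation that mentions T2 gives: arrow(S, E) =?= arrow(bool, S).
Decompose arrow/2: S =?= bool,  E =?= S.
Bind S := bool; substituting into the one remaining equation that mentions S gives: E =?= bool. Substituting into the earlier binding gives T2 := bool.
Bind E := bool; substituting into the remaining equation gives: arrow(tree(bool), unit) =?= arrow(S1, unit).
Decompose arrow/2: tree(bool) =?= S1,  unit =?= unit.
Bind S1 := tree(bool); no other remaining equation mentions S1.
Delete trivial equation unit =?= unit.
Applying the MGU to either side gives option(tup3(arrow(char, bool), arrow(bool, bool), arrow(tree(bool), unit))).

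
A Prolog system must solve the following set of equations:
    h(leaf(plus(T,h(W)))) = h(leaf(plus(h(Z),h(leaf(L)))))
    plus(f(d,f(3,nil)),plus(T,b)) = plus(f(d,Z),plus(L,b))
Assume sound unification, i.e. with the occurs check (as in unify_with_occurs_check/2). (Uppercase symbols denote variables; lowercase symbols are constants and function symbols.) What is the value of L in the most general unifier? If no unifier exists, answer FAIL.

h(f(3,nil))

Decompose h/1: leaf(plus(T,h(W))) = leaf(plus(h(Z),h(leaf(L)))).
Decompose leaf/1: plus(T,h(W)) = plus(h(Z),h(leaf(L))).
Decompose plus/2: T = h(Z),  h(W) = h(leaf(L)).
Bind T := h(Z); substituting into the one remaining equation that mentions T gives: plus(f(d,f(3,nil)),plus(h(Z),b)) = plus(f(d,Z),plus(L,b)).
Decompose h/1: W = leaf(L).
Bind W := leaf(L); no other remaining equation mentions W.
Decompose plus/2: f(d,f(3,nil)) = f(d,Z),  plus(h(Z),b) = plus(L,b).
Decompose f/2: d = d,  f(3,nil) = Z.
Delete trivial equation d = d.
Bind Z := f(3,nil); substituting into the remaining equation gives: plus(h(f(3,nil)),b) = plus(L,b). Substituting into the earlier binding gives T := h(f(3,nil)).
Decompose plus/2: h(f(3,nil)) = L,  b = b.
Bind L := h(f(3,nil)); no other remaining equation mentions L. Substituting into the earlier binding gives W := leaf(h(f(3,nil))).
Delete trivial equation b = b.
MGU = { T ↦ h(f(3,nil)), W ↦ leaf(h(f(3,nil))), Z ↦ f(3,nil), L ↦ h(f(3,nil)) }, so L ↦ h(f(3,nil)).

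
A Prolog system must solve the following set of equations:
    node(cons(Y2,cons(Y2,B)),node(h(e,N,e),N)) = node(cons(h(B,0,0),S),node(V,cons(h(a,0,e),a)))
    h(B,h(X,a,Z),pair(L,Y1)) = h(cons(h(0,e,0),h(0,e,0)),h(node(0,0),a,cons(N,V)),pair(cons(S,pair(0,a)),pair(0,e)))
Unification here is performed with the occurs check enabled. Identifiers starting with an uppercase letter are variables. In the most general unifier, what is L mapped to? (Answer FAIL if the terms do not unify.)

cons(cons(h(cons(h(0,e,0),h(0,e,0)),0,0),cons(h(0,e,0),h(0,e,0))),pair(0,a))

Decompose node/2: cons(Y2,cons(Y2,B)) = cons(h(B,0,0),S),  node(h(e,N,e),N) = node(V,cons(h(a,0,e),a)).
Decompose cons/2: Y2 = h(B,0,0),  cons(Y2,B) = S.
Bind Y2 := h(B,0,0); substituting into the one remaining equation that mentions Y2 gives: cons(h(B,0,0),B) = S.
Bind S := cons(h(B,0,0),B); substituting into the one remaining equation that mentions S gives: h(B,h(X,a,Z),pair(L,Y1)) = h(cons(h(0,e,0),h(0,e,0)),h(node(0,0),a,cons(N,V)),pair(cons(cons(h(B,0,0),B),pair(0,a)),pair(0,e))).
Decompose node/2: h(e,N,e) = V,  N = cons(h(a,0,e),a).
Bind V := h(e,N,e); substituting into the one remaining equation that mentions V gives: h(B,h(X,a,Z),pair(L,Y1)) = h(cons(h(0,e,0),h(0,e,0)),h(node(0,0),a,cons(N,h(e,N,e))),pair(cons(cons(h(B,0,0),B),pair(0,a)),pair(0,e))).
Bind N := cons(h(a,0,e),a); substituting into the remaining equation gives: h(B,h(X,a,Z),pair(L,Y1)) = h(cons(h(0,e,0),h(0,e,0)),h(node(0,0),a,cons(cons(h(a,0,e),a),h(e,cons(h(a,0,e),a),e))),pair(cons(cons(h(B,0,0),B),pair(0,a)),pair(0,e))). Substituting into the earlier binding gives V := h(e,cons(h(a,0,e),a),e).
Decompose h/3: B = cons(h(0,e,0),h(0,e,0)),  h(X,a,Z) = h(node(0,0),a,cons(cons(h(a,0,e),a),h(e,cons(h(a,0,e),a),e))),  pair(L,Y1) = pair(cons(cons(h(B,0,0),B),pair(0,a)),pair(0,e)).
Bind B := cons(h(0,e,0),h(0,e,0)); substituting into the one remaining equation that mentions B gives: pair(L,Y1) = pair(cons(cons(h(cons(h(0,e,0),h(0,e,0)),0,0),cons(h(0,e,0),h(0,e,0))),pair(0,a)),pair(0,e)). Substituting into the earlier bindings gives Y2 := h(cons(h(0,e,0),h(0,e,0)),0,0), S := cons(h(cons(h(0,e,0),h(0,e,0)),0,0),cons(h(0,e,0),h(0,e,0))).
Decompose h/3: X = node(0,0),  a = a,  Z = cons(cons(h(a,0,e),a),h(e,cons(h(a,0,e),a),e)).
Bind X := node(0,0); no other remaining equation mentions X.
Delete trivial equation a = a.
Bind Z := cons(cons(h(a,0,e),a),h(e,cons(h(a,0,e),a),e)); no other remaining equation mentions Z.
Decompose pair/2: L = cons(cons(h(cons(h(0,e,0),h(0,e,0)),0,0),cons(h(0,e,0),h(0,e,0))),pair(0,a)),  Y1 = pair(0,e).
Bind L := cons(cons(h(cons(h(0,e,0),h(0,e,0)),0,0),cons(h(0,e,0),h(0,e,0))),pair(0,a)); no other remaining equation mentions L.
Bind Y1 := pair(0,e).
MGU = { Y2 = h(cons(h(0,e,0),h(0,e,0)),0,0), S = cons(h(cons(h(0,e,0),h(0,e,0)),0,0),cons(h(0,e,0),h(0,e,0))), V = h(e,cons(h(a,0,e),a),e), N = cons(h(a,0,e),a), B = cons(h(0,e,0),h(0,e,0)), X = node(0,0), Z = cons(cons(h(a,0,e),a),h(e,cons(h(a,0,e),a),e)), L = cons(cons(h(cons(h(0,e,0),h(0,e,0)),0,0),cons(h(0,e,0),h(0,e,0))),pair(0,a)), Y1 = pair(0,e) }, so L = cons(cons(h(cons(h(0,e,0),h(0,e,0)),0,0),cons(h(0,e,0),h(0,e,0))),pair(0,a)).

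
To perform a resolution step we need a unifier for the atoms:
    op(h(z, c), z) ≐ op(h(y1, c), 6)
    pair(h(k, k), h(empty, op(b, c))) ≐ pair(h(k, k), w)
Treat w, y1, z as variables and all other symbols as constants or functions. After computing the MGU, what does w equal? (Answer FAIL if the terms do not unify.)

h(empty, op(b, c))

Decompose op/2: h(z, c) ≐ h(y1, c),  z ≐ 6.
Decompose h/2: z ≐ y1,  c ≐ c.
Bind z := y1; substituting into the one remaining equation that mentions z gives: y1 ≐ 6.
Delete trivial equation c ≐ c.
Bind y1 := 6; no other remaining equation mentions y1. Substituting into the earlier binding gives z := 6.
Decompose pair/2: h(k, k) ≐ h(k, k),  h(empty, op(b, c)) ≐ w.
Delete trivial equation h(k, k) ≐ h(k, k).
Bind w := h(empty, op(b, c)).
MGU = { z -> 6, y1 -> 6, w -> h(empty, op(b, c)) }, so w -> h(empty, op(b, c)).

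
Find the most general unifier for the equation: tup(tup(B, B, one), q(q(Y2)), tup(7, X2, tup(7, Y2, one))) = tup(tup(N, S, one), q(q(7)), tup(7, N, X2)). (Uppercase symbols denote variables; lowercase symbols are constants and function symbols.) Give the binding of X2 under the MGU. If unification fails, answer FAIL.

tup(7, 7, one)

Decompose tup/3: tup(B, B, one) = tup(N, S, one),  q(q(Y2)) = q(q(7)),  tup(7, X2, tup(7, Y2, one)) = tup(7, N, X2).
Decompose tup/3: B = N,  B = S,  one = one.
Bind B := N; substituting into the one remaining equation that mentions B gives: N = S.
Bind N := S; substituting into the one remaining equation that mentions N gives: tup(7, X2, tup(7, Y2, one)) = tup(7, S, X2). Substituting into the earlier binding gives B := S.
Delete trivial equation one = one.
Decompose q/1: q(Y2) = q(7).
Decompose q/1: Y2 = 7.
Bind Y2 := 7; substituting into the remaining equation gives: tup(7, X2, tup(7, 7, one)) = tup(7, S, X2).
Decompose tup/3: 7 = 7,  X2 = S,  tup(7, 7, one) = X2.
Delete trivial equation 7 = 7.
Bind X2 := S; substituting into the remaining equation gives: tup(7, 7, one) = S.
Bind S := tup(7, 7, one). Substituting into the earlier bindings gives B := tup(7, 7, one), N := tup(7, 7, one), X2 := tup(7, 7, one).
MGU = { B ↦ tup(7, 7, one), N ↦ tup(7, 7, one), Y2 ↦ 7, X2 ↦ tup(7, 7, one), S ↦ tup(7, 7, one) }, so X2 ↦ tup(7, 7, one).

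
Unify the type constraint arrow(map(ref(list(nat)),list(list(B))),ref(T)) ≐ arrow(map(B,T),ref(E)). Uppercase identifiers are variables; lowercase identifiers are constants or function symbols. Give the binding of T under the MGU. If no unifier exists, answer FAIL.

Decompose arrow/2: map(ref(list(nat)),list(list(B))) ≐ map(B,T),  ref(T) ≐ ref(E).
Decompose map/2: ref(list(nat)) ≐ B,  list(list(B)) ≐ T.
Bind B := ref(list(nat)); substituting into the one remaining equation that mentions B gives: list(list(ref(list(nat)))) ≐ T.
Bind T := list(list(ref(list(nat)))); substituting into the remaining equation gives: ref(list(list(ref(list(nat))))) ≐ ref(E).
Decompose ref/1: list(list(ref(list(nat)))) ≐ E.
Bind E := list(list(ref(list(nat)))).
MGU = { B -> ref(list(nat)), T -> list(list(ref(list(nat)))), E -> list(list(ref(list(nat)))) }, so T -> list(list(ref(list(nat)))).

list(list(ref(list(nat))))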